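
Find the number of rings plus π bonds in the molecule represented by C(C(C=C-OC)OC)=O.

2

Molecular formula from the SMILES: C6H10O3.
DoU = (2C + 2 + N − H − X)/2 = (2·6 + 2 + 0 − 10 − 0)/2 = 4/2 = 2.
(Structurally: 0 ring(s) + 2 π bond(s) = 2.)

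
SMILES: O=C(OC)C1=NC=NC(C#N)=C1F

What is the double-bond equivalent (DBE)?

Molecular formula from the SMILES: C7H4FN3O2.
DoU = (2C + 2 + N − H − X)/2 = (2·7 + 2 + 3 − 4 − 1)/2 = 14/2 = 7.
(Structurally: 1 ring(s) + 6 π bond(s) = 7.)

7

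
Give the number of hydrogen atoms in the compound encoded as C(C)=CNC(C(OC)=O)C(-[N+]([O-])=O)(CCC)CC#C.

20

Hydrogens are implicit in SMILES; fill each atom to its normal valence:
  4 × C: 1 H each → 4
  3 × C: 3 H each → 9
  3 × C: 2 H each → 6
  3 × C: no H
  3 × O: no H
  1 × N: 1 H
  1 × N (charge +1): no H
  1 × O (charge -1): no H
  Total hydrogens = 20.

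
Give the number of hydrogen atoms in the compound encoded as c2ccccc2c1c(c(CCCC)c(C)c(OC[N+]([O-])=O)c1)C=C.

23

Hydrogens are implicit in SMILES; fill each atom to its normal valence:
  6 × C (aromatic): 1 H each → 6
  6 × C (aromatic): no H
  5 × C: 2 H each → 10
  2 × C: 3 H each → 6
  2 × O: no H
  1 × C: 1 H
  1 × N (charge +1): no H
  1 × O (charge -1): no H
  Total hydrogens = 23.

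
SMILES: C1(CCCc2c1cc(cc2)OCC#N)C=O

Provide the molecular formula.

C13H13NO2

Heavy atoms from the SMILES: 13 C, 1 N, 2 O.
Implicit hydrogens by atom environment:
  4 × C: 2 H each → 8
  3 × C (aromatic): 1 H each → 3
  3 × C (aromatic): no H
  2 × C: 1 H each → 2
  2 × O: no H
  1 × C: no H
  1 × N: no H
  Total hydrogens = 13.
Molecular formula: C13H13NO2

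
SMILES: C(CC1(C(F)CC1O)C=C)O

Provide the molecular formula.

Heavy atoms from the SMILES: 8 C, 1 F, 2 O.
Implicit hydrogens by atom environment:
  4 × C: 2 H each → 8
  3 × C: 1 H each → 3
  2 × O: 1 H each → 2
  1 × C: no H
  1 × F: no H
  Total hydrogens = 13.
Molecular formula: C8H13FO2

C8H13FO2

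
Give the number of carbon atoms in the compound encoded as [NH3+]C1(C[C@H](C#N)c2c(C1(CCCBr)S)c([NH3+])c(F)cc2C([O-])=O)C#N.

The symbol for carbon appears 16 times in the SMILES. Lowercase c denotes aromatic carbon and counts toward C.

16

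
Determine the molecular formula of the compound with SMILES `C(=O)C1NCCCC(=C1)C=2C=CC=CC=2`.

Heavy atoms from the SMILES: 13 C, 1 N, 1 O.
Implicit hydrogens by atom environment:
  5 × C (aromatic): 1 H each → 5
  3 × C: 2 H each → 6
  3 × C: 1 H each → 3
  1 × C: no H
  1 × C (aromatic): no H
  1 × N: 1 H
  1 × O: no H
  Total hydrogens = 15.
Molecular formula: C13H15NO

C13H15NO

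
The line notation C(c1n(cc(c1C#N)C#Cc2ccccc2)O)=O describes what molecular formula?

C14H8N2O2

Heavy atoms from the SMILES: 14 C, 2 N, 2 O.
Implicit hydrogens by atom environment:
  6 × C (aromatic): 1 H each → 6
  4 × C (aromatic): no H
  3 × C: no H
  1 × C: 1 H
  1 × N (aromatic): no H
  1 × N: no H
  1 × O: 1 H
  1 × O: no H
  Total hydrogens = 8.
Molecular formula: C14H8N2O2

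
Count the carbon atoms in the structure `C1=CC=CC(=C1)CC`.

8

The symbol for carbon appears 8 times in the SMILES.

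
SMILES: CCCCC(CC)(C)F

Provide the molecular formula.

C8H17F

Heavy atoms from the SMILES: 8 C, 1 F.
Implicit hydrogens by atom environment:
  4 × C: 2 H each → 8
  3 × C: 3 H each → 9
  1 × C: no H
  1 × F: no H
  Total hydrogens = 17.
Molecular formula: C8H17F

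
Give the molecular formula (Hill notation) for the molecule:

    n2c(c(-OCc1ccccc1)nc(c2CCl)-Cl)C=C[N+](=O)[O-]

C14H11Cl2N3O3

Heavy atoms from the SMILES: 14 C, 2 Cl, 3 N, 3 O.
Implicit hydrogens by atom environment:
  5 × C (aromatic): 1 H each → 5
  5 × C (aromatic): no H
  2 × C: 2 H each → 4
  2 × C: 1 H each → 2
  2 × Cl: no H
  2 × N (aromatic): no H
  2 × O: no H
  1 × N (charge +1): no H
  1 × O (charge -1): no H
  Total hydrogens = 11.
Molecular formula: C14H11Cl2N3O3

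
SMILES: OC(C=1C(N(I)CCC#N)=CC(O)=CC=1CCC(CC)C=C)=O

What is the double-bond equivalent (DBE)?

8

Molecular formula from the SMILES: C17H21IN2O3.
DoU = (2C + 2 + N − H − X)/2 = (2·17 + 2 + 2 − 21 − 1)/2 = 16/2 = 8.
(Structurally: 1 ring(s) + 7 π bond(s) = 8.)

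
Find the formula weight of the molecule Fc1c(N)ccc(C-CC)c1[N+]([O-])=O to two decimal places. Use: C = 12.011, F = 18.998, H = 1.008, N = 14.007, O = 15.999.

198.20

Molecular formula: C9H11FN2O2.
M = 9×12.011 + 1×18.998 + 11×1.008 + 2×14.007 + 2×15.999 = 198.20 g/mol.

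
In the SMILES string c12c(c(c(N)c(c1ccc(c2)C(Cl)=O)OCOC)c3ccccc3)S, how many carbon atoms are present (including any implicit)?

The symbol for carbon appears 19 times in the SMILES. Lowercase c denotes aromatic carbon and counts toward C.

19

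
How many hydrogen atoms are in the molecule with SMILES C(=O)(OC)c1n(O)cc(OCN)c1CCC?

Hydrogens are implicit in SMILES; fill each atom to its normal valence:
  3 × C: 2 H each → 6
  3 × C (aromatic): no H
  3 × O: no H
  2 × C: 3 H each → 6
  1 × C (aromatic): 1 H
  1 × C: no H
  1 × N: 2 H
  1 × N (aromatic): no H
  1 × O: 1 H
  Total hydrogens = 16.

16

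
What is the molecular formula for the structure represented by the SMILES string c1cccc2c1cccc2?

C10H8

Heavy atoms from the SMILES: 10 C.
Implicit hydrogens by atom environment:
  8 × C (aromatic): 1 H each → 8
  2 × C (aromatic): no H
  Total hydrogens = 8.
Molecular formula: C10H8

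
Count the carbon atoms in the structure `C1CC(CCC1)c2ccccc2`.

The symbol for carbon appears 12 times in the SMILES. Lowercase c denotes aromatic carbon and counts toward C.

12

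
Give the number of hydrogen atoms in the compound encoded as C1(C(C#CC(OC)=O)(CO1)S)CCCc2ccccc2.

18

Hydrogens are implicit in SMILES; fill each atom to its normal valence:
  5 × C (aromatic): 1 H each → 5
  4 × C: 2 H each → 8
  4 × C: no H
  3 × O: no H
  1 × C: 3 H
  1 × C: 1 H
  1 × C (aromatic): no H
  1 × S: 1 H
  Total hydrogens = 18.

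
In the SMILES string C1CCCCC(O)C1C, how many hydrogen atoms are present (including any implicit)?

16

Hydrogens are implicit in SMILES; fill each atom to its normal valence:
  5 × C: 2 H each → 10
  2 × C: 1 H each → 2
  1 × C: 3 H
  1 × O: 1 H
  Total hydrogens = 16.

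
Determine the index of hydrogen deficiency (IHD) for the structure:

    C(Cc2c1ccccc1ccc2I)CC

Molecular formula from the SMILES: C14H15I.
DoU = (2C + 2 + N − H − X)/2 = (2·14 + 2 + 0 − 15 − 1)/2 = 14/2 = 7.
(Structurally: 2 ring(s) + 5 π bond(s) = 7.)

7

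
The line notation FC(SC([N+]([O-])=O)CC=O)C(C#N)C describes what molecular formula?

C7H9FN2O3S

Heavy atoms from the SMILES: 7 C, 1 F, 2 N, 3 O, 1 S.
Implicit hydrogens by atom environment:
  4 × C: 1 H each → 4
  2 × O: no H
  1 × C: 3 H
  1 × C: 2 H
  1 × C: no H
  1 × F: no H
  1 × N: no H
  1 × N (charge +1): no H
  1 × O (charge -1): no H
  1 × S: no H
  Total hydrogens = 9.
Molecular formula: C7H9FN2O3S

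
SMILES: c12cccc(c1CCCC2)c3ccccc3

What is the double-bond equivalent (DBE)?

Molecular formula from the SMILES: C16H16.
DoU = (2C + 2 + N − H − X)/2 = (2·16 + 2 + 0 − 16 − 0)/2 = 18/2 = 9.
(Structurally: 3 ring(s) + 6 π bond(s) = 9.)

9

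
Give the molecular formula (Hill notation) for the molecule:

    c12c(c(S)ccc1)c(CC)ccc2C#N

C13H11NS

Heavy atoms from the SMILES: 13 C, 1 N, 1 S.
Implicit hydrogens by atom environment:
  5 × C (aromatic): 1 H each → 5
  5 × C (aromatic): no H
  1 × C: 3 H
  1 × C: 2 H
  1 × C: no H
  1 × N: no H
  1 × S: 1 H
  Total hydrogens = 11.
Molecular formula: C13H11NS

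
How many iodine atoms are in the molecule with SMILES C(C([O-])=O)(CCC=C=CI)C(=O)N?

1

The symbol for iodine appears 1 time in the SMILES.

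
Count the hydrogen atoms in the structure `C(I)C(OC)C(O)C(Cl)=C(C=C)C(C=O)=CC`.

Hydrogens are implicit in SMILES; fill each atom to its normal valence:
  5 × C: 1 H each → 5
  3 × C: no H
  2 × C: 3 H each → 6
  2 × C: 2 H each → 4
  2 × O: no H
  1 × Cl: no H
  1 × I: no H
  1 × O: 1 H
  Total hydrogens = 16.

16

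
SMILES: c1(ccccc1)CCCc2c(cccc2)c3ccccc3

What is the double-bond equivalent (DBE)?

Molecular formula from the SMILES: C21H20.
DoU = (2C + 2 + N − H − X)/2 = (2·21 + 2 + 0 − 20 − 0)/2 = 24/2 = 12.
(Structurally: 3 ring(s) + 9 π bond(s) = 12.)

12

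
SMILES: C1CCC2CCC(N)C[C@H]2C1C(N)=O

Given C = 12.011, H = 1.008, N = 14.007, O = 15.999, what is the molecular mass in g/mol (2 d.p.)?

Molecular formula: C11H20N2O.
M = 11×12.011 + 20×1.008 + 2×14.007 + 1×15.999 = 196.29 g/mol.

196.29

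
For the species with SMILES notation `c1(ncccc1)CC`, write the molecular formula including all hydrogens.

Heavy atoms from the SMILES: 7 C, 1 N.
Implicit hydrogens by atom environment:
  4 × C (aromatic): 1 H each → 4
  1 × C: 3 H
  1 × C: 2 H
  1 × C (aromatic): no H
  1 × N (aromatic): no H
  Total hydrogens = 9.
Molecular formula: C7H9N

C7H9N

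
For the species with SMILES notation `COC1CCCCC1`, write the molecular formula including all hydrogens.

C7H14O

Heavy atoms from the SMILES: 7 C, 1 O.
Implicit hydrogens by atom environment:
  5 × C: 2 H each → 10
  1 × C: 3 H
  1 × C: 1 H
  1 × O: no H
  Total hydrogens = 14.
Molecular formula: C7H14O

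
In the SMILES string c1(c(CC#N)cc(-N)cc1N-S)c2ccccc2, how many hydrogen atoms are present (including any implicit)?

Hydrogens are implicit in SMILES; fill each atom to its normal valence:
  7 × C (aromatic): 1 H each → 7
  5 × C (aromatic): no H
  1 × C: 2 H
  1 × C: no H
  1 × N: 2 H
  1 × N: 1 H
  1 × N: no H
  1 × S: 1 H
  Total hydrogens = 13.

13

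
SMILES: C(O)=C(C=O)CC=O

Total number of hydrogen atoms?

6

Hydrogens are implicit in SMILES; fill each atom to its normal valence:
  3 × C: 1 H each → 3
  2 × O: no H
  1 × C: 2 H
  1 × C: no H
  1 × O: 1 H
  Total hydrogens = 6.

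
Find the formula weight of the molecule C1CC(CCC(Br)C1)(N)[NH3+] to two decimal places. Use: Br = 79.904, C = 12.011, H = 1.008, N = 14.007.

208.12

Molecular formula: C7H16BrN2+.
M = 1×79.904 + 7×12.011 + 16×1.008 + 2×14.007 = 208.12 g/mol.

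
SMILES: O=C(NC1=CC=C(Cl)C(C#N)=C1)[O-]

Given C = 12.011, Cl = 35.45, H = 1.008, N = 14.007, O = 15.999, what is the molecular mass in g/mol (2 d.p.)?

Molecular formula: C8H4ClN2O2-.
M = 8×12.011 + 1×35.45 + 4×1.008 + 2×14.007 + 2×15.999 = 195.58 g/mol.

195.58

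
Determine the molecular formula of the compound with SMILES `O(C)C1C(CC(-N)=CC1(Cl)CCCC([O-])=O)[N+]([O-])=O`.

Heavy atoms from the SMILES: 11 C, 1 Cl, 2 N, 5 O.
Implicit hydrogens by atom environment:
  4 × C: 2 H each → 8
  3 × C: 1 H each → 3
  3 × C: no H
  3 × O: no H
  2 × O (charge -1): no H
  1 × C: 3 H
  1 × Cl: no H
  1 × N: 2 H
  1 × N (charge +1): no H
  Total hydrogens = 16.
Net charge -1.
Molecular formula: C11H16ClN2O5-

C11H16ClN2O5-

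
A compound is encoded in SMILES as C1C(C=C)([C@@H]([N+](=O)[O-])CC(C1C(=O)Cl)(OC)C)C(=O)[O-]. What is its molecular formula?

C12H15ClNO6-

Heavy atoms from the SMILES: 12 C, 1 Cl, 1 N, 6 O.
Implicit hydrogens by atom environment:
  4 × C: no H
  4 × O: no H
  3 × C: 2 H each → 6
  3 × C: 1 H each → 3
  2 × C: 3 H each → 6
  2 × O (charge -1): no H
  1 × Cl: no H
  1 × N (charge +1): no H
  Total hydrogens = 15.
Net charge -1.
Molecular formula: C12H15ClNO6-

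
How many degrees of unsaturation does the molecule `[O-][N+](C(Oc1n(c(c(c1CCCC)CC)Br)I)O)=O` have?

Molecular formula from the SMILES: C11H16BrIN2O4.
DoU = (2C + 2 + N − H − X)/2 = (2·11 + 2 + 2 − 16 − 2)/2 = 8/2 = 4.
(Structurally: 1 ring(s) + 3 π bond(s) = 4.)

4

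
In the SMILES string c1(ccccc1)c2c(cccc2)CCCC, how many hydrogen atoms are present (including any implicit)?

18

Hydrogens are implicit in SMILES; fill each atom to its normal valence:
  9 × C (aromatic): 1 H each → 9
  3 × C: 2 H each → 6
  3 × C (aromatic): no H
  1 × C: 3 H
  Total hydrogens = 18.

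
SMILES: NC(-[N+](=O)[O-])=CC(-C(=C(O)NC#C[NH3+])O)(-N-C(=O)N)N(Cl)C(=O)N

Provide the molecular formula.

C9H14ClN8O6+

Heavy atoms from the SMILES: 9 C, 1 Cl, 8 N, 6 O.
Implicit hydrogens by atom environment:
  8 × C: no H
  3 × N: 2 H each → 6
  3 × O: no H
  2 × N: 1 H each → 2
  2 × O: 1 H each → 2
  1 × C: 1 H
  1 × Cl: no H
  1 × N (charge +1): 3 H
  1 × N: no H
  1 × N (charge +1): no H
  1 × O (charge -1): no H
  Total hydrogens = 14.
Net charge +1.
Molecular formula: C9H14ClN8O6+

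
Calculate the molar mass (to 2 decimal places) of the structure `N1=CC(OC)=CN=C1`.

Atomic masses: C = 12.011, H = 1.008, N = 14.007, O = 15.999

Molecular formula: C5H6N2O.
M = 5×12.011 + 6×1.008 + 2×14.007 + 1×15.999 = 110.12 g/mol.

110.12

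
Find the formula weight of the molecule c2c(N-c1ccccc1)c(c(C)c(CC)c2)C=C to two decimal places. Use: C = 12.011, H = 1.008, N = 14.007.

Molecular formula: C17H19N.
M = 17×12.011 + 19×1.008 + 1×14.007 = 237.35 g/mol.

237.35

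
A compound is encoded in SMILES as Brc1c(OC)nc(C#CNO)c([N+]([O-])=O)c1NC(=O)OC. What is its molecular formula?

C10H9BrN4O6

Heavy atoms from the SMILES: 1 Br, 10 C, 4 N, 6 O.
Implicit hydrogens by atom environment:
  5 × C (aromatic): no H
  4 × O: no H
  3 × C: no H
  2 × C: 3 H each → 6
  2 × N: 1 H each → 2
  1 × Br: no H
  1 × N (aromatic): no H
  1 × N (charge +1): no H
  1 × O: 1 H
  1 × O (charge -1): no H
  Total hydrogens = 9.
Molecular formula: C10H9BrN4O6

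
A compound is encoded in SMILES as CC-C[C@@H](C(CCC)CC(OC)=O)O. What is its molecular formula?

Heavy atoms from the SMILES: 11 C, 3 O.
Implicit hydrogens by atom environment:
  5 × C: 2 H each → 10
  3 × C: 3 H each → 9
  2 × C: 1 H each → 2
  2 × O: no H
  1 × C: no H
  1 × O: 1 H
  Total hydrogens = 22.
Molecular formula: C11H22O3

C11H22O3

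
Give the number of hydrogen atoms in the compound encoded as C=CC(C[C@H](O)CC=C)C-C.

18

Hydrogens are implicit in SMILES; fill each atom to its normal valence:
  5 × C: 2 H each → 10
  4 × C: 1 H each → 4
  1 × C: 3 H
  1 × O: 1 H
  Total hydrogens = 18.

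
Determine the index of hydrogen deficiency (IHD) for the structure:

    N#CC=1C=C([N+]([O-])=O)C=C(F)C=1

Molecular formula from the SMILES: C7H3FN2O2.
DoU = (2C + 2 + N − H − X)/2 = (2·7 + 2 + 2 − 3 − 1)/2 = 14/2 = 7.
(Structurally: 1 ring(s) + 6 π bond(s) = 7.)

7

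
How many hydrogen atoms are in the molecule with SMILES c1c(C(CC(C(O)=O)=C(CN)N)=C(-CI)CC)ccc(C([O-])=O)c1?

Hydrogens are implicit in SMILES; fill each atom to its normal valence:
  6 × C: no H
  4 × C: 2 H each → 8
  4 × C (aromatic): 1 H each → 4
  2 × C (aromatic): no H
  2 × N: 2 H each → 4
  2 × O: no H
  1 × C: 3 H
  1 × I: no H
  1 × O: 1 H
  1 × O (charge -1): no H
  Total hydrogens = 20.

20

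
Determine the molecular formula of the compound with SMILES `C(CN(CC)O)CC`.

C6H15NO

Heavy atoms from the SMILES: 6 C, 1 N, 1 O.
Implicit hydrogens by atom environment:
  4 × C: 2 H each → 8
  2 × C: 3 H each → 6
  1 × N: no H
  1 × O: 1 H
  Total hydrogens = 15.
Molecular formula: C6H15NO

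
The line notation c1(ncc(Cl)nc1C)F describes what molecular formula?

C5H4ClFN2

Heavy atoms from the SMILES: 5 C, 1 Cl, 1 F, 2 N.
Implicit hydrogens by atom environment:
  3 × C (aromatic): no H
  2 × N (aromatic): no H
  1 × C: 3 H
  1 × C (aromatic): 1 H
  1 × Cl: no H
  1 × F: no H
  Total hydrogens = 4.
Molecular formula: C5H4ClFN2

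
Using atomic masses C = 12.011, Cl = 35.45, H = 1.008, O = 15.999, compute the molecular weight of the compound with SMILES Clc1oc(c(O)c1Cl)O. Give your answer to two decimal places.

168.96

Molecular formula: C4H2Cl2O3.
M = 4×12.011 + 2×35.45 + 2×1.008 + 3×15.999 = 168.96 g/mol.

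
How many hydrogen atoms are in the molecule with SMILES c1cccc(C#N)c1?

5

Hydrogens are implicit in SMILES; fill each atom to its normal valence:
  5 × C (aromatic): 1 H each → 5
  1 × C (aromatic): no H
  1 × C: no H
  1 × N: no H
  Total hydrogens = 5.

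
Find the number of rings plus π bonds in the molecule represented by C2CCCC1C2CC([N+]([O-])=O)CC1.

Molecular formula from the SMILES: C10H17NO2.
DoU = (2C + 2 + N − H − X)/2 = (2·10 + 2 + 1 − 17 − 0)/2 = 6/2 = 3.
(Structurally: 2 ring(s) + 1 π bond(s) = 3.)

3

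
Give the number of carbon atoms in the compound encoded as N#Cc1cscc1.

The symbol for carbon appears 5 times in the SMILES. Lowercase c denotes aromatic carbon and counts toward C.

5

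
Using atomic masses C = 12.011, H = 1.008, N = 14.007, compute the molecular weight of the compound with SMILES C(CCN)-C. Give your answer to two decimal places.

73.14

Molecular formula: C4H11N.
M = 4×12.011 + 11×1.008 + 1×14.007 = 73.14 g/mol.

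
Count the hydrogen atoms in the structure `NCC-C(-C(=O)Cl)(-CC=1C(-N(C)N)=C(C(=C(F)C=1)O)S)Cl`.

Hydrogens are implicit in SMILES; fill each atom to its normal valence:
  5 × C (aromatic): no H
  3 × C: 2 H each → 6
  2 × C: no H
  2 × Cl: no H
  2 × N: 2 H each → 4
  1 × C: 3 H
  1 × C (aromatic): 1 H
  1 × F: no H
  1 × N: no H
  1 × O: 1 H
  1 × O: no H
  1 × S: 1 H
  Total hydrogens = 16.

16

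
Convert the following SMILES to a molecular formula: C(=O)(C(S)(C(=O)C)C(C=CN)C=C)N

Heavy atoms from the SMILES: 9 C, 2 N, 2 O, 1 S.
Implicit hydrogens by atom environment:
  4 × C: 1 H each → 4
  3 × C: no H
  2 × N: 2 H each → 4
  2 × O: no H
  1 × C: 3 H
  1 × C: 2 H
  1 × S: 1 H
  Total hydrogens = 14.
Molecular formula: C9H14N2O2S

C9H14N2O2S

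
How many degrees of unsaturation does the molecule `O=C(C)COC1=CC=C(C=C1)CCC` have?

5

Molecular formula from the SMILES: C12H16O2.
DoU = (2C + 2 + N − H − X)/2 = (2·12 + 2 + 0 − 16 − 0)/2 = 10/2 = 5.
(Structurally: 1 ring(s) + 4 π bond(s) = 5.)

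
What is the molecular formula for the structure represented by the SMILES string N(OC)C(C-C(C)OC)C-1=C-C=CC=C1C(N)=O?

C13H20N2O3

Heavy atoms from the SMILES: 13 C, 2 N, 3 O.
Implicit hydrogens by atom environment:
  4 × C (aromatic): 1 H each → 4
  3 × C: 3 H each → 9
  3 × O: no H
  2 × C: 1 H each → 2
  2 × C (aromatic): no H
  1 × C: 2 H
  1 × C: no H
  1 × N: 2 H
  1 × N: 1 H
  Total hydrogens = 20.
Molecular formula: C13H20N2O3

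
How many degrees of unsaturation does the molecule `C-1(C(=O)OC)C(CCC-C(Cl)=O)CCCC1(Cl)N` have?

Molecular formula from the SMILES: C12H19Cl2NO3.
DoU = (2C + 2 + N − H − X)/2 = (2·12 + 2 + 1 − 19 − 2)/2 = 6/2 = 3.
(Structurally: 1 ring(s) + 2 π bond(s) = 3.)

3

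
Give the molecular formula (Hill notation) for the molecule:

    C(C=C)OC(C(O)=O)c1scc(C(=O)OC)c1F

Heavy atoms from the SMILES: 11 C, 1 F, 5 O, 1 S.
Implicit hydrogens by atom environment:
  4 × O: no H
  3 × C (aromatic): no H
  2 × C: 2 H each → 4
  2 × C: 1 H each → 2
  2 × C: no H
  1 × C: 3 H
  1 × C (aromatic): 1 H
  1 × F: no H
  1 × O: 1 H
  1 × S (aromatic): no H
  Total hydrogens = 11.
Molecular formula: C11H11FO5S

C11H11FO5S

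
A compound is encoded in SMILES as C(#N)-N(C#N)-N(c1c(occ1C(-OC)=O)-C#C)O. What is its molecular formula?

Heavy atoms from the SMILES: 10 C, 4 N, 4 O.
Implicit hydrogens by atom environment:
  4 × C: no H
  4 × N: no H
  3 × C (aromatic): no H
  2 × O: no H
  1 × C: 3 H
  1 × C (aromatic): 1 H
  1 × C: 1 H
  1 × O: 1 H
  1 × O (aromatic): no H
  Total hydrogens = 6.
Molecular formula: C10H6N4O4

C10H6N4O4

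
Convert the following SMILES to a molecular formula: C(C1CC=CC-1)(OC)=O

C7H10O2

Heavy atoms from the SMILES: 7 C, 2 O.
Implicit hydrogens by atom environment:
  3 × C: 1 H each → 3
  2 × C: 2 H each → 4
  2 × O: no H
  1 × C: 3 H
  1 × C: no H
  Total hydrogens = 10.
Molecular formula: C7H10O2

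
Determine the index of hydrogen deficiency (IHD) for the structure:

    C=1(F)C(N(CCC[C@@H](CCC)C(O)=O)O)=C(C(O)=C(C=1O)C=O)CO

Molecular formula from the SMILES: C16H22FNO7.
DoU = (2C + 2 + N − H − X)/2 = (2·16 + 2 + 1 − 22 − 1)/2 = 12/2 = 6.
(Structurally: 1 ring(s) + 5 π bond(s) = 6.)

6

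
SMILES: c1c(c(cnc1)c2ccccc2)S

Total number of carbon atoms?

The symbol for carbon appears 11 times in the SMILES. Lowercase c denotes aromatic carbon and counts toward C.

11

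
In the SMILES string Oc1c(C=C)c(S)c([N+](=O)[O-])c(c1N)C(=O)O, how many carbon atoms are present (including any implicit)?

The symbol for carbon appears 9 times in the SMILES. Lowercase c denotes aromatic carbon and counts toward C.

9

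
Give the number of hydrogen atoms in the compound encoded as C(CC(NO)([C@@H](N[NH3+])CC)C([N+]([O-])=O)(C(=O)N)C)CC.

Hydrogens are implicit in SMILES; fill each atom to its normal valence:
  4 × C: 2 H each → 8
  3 × C: 3 H each → 9
  3 × C: no H
  2 × N: 1 H each → 2
  2 × O: no H
  1 × C: 1 H
  1 × N (charge +1): 3 H
  1 × N: 2 H
  1 × N (charge +1): no H
  1 × O: 1 H
  1 × O (charge -1): no H
  Total hydrogens = 26.

26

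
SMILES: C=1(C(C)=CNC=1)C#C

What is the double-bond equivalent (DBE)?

5

Molecular formula from the SMILES: C7H7N.
DoU = (2C + 2 + N − H − X)/2 = (2·7 + 2 + 1 − 7 − 0)/2 = 10/2 = 5.
(Structurally: 1 ring(s) + 4 π bond(s) = 5.)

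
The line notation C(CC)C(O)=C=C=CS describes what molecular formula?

C7H10OS

Heavy atoms from the SMILES: 7 C, 1 O, 1 S.
Implicit hydrogens by atom environment:
  3 × C: no H
  2 × C: 2 H each → 4
  1 × C: 3 H
  1 × C: 1 H
  1 × O: 1 H
  1 × S: 1 H
  Total hydrogens = 10.
Molecular formula: C7H10OS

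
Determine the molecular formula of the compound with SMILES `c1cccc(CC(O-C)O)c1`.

C9H12O2

Heavy atoms from the SMILES: 9 C, 2 O.
Implicit hydrogens by atom environment:
  5 × C (aromatic): 1 H each → 5
  1 × C: 3 H
  1 × C: 2 H
  1 × C: 1 H
  1 × C (aromatic): no H
  1 × O: 1 H
  1 × O: no H
  Total hydrogens = 12.
Molecular formula: C9H12O2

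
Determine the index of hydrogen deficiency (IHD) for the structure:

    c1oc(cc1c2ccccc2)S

Molecular formula from the SMILES: C10H8OS.
DoU = (2C + 2 + N − H − X)/2 = (2·10 + 2 + 0 − 8 − 0)/2 = 14/2 = 7.
(Structurally: 2 ring(s) + 5 π bond(s) = 7.)

7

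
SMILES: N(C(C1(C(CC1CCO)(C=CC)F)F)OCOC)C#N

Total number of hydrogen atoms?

20

Hydrogens are implicit in SMILES; fill each atom to its normal valence:
  4 × C: 2 H each → 8
  4 × C: 1 H each → 4
  3 × C: no H
  2 × C: 3 H each → 6
  2 × F: no H
  2 × O: no H
  1 × N: 1 H
  1 × N: no H
  1 × O: 1 H
  Total hydrogens = 20.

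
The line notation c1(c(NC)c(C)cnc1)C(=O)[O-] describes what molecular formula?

C8H9N2O2-

Heavy atoms from the SMILES: 8 C, 2 N, 2 O.
Implicit hydrogens by atom environment:
  3 × C (aromatic): no H
  2 × C: 3 H each → 6
  2 × C (aromatic): 1 H each → 2
  1 × C: no H
  1 × N: 1 H
  1 × N (aromatic): no H
  1 × O: no H
  1 × O (charge -1): no H
  Total hydrogens = 9.
Net charge -1.
Molecular formula: C8H9N2O2-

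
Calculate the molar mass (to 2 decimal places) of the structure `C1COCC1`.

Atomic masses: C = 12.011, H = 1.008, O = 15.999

72.11

Molecular formula: C4H8O.
M = 4×12.011 + 8×1.008 + 1×15.999 = 72.11 g/mol.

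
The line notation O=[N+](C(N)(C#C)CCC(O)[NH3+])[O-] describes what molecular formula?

Heavy atoms from the SMILES: 6 C, 3 N, 3 O.
Implicit hydrogens by atom environment:
  2 × C: 2 H each → 4
  2 × C: 1 H each → 2
  2 × C: no H
  1 × N (charge +1): 3 H
  1 × N: 2 H
  1 × N (charge +1): no H
  1 × O: 1 H
  1 × O: no H
  1 × O (charge -1): no H
  Total hydrogens = 12.
Net charge +1.
Molecular formula: C6H12N3O3+

C6H12N3O3+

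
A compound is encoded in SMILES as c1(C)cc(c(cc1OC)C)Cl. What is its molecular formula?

Heavy atoms from the SMILES: 9 C, 1 Cl, 1 O.
Implicit hydrogens by atom environment:
  4 × C (aromatic): no H
  3 × C: 3 H each → 9
  2 × C (aromatic): 1 H each → 2
  1 × Cl: no H
  1 × O: no H
  Total hydrogens = 11.
Molecular formula: C9H11ClO

C9H11ClO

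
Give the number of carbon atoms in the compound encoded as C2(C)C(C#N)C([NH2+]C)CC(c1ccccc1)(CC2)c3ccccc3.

The symbol for carbon appears 22 times in the SMILES. Lowercase c denotes aromatic carbon and counts toward C.

22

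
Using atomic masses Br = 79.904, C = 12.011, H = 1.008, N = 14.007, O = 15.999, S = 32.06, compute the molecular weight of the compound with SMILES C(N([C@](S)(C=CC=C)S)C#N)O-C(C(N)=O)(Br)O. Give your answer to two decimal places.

354.24

Molecular formula: C9H12BrN3O3S2.
M = 1×79.904 + 9×12.011 + 12×1.008 + 3×14.007 + 3×15.999 + 2×32.06 = 354.24 g/mol.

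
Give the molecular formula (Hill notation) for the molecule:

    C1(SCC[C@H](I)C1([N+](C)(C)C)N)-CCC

Heavy atoms from the SMILES: 11 C, 1 I, 2 N, 1 S.
Implicit hydrogens by atom environment:
  4 × C: 3 H each → 12
  4 × C: 2 H each → 8
  2 × C: 1 H each → 2
  1 × C: no H
  1 × I: no H
  1 × N: 2 H
  1 × N (charge +1): no H
  1 × S: no H
  Total hydrogens = 24.
Net charge +1.
Molecular formula: C11H24IN2S+

C11H24IN2S+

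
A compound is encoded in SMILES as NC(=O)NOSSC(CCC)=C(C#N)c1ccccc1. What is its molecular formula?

Heavy atoms from the SMILES: 13 C, 3 N, 2 O, 2 S.
Implicit hydrogens by atom environment:
  5 × C (aromatic): 1 H each → 5
  4 × C: no H
  2 × C: 2 H each → 4
  2 × O: no H
  2 × S: no H
  1 × C: 3 H
  1 × C (aromatic): no H
  1 × N: 2 H
  1 × N: 1 H
  1 × N: no H
  Total hydrogens = 15.
Molecular formula: C13H15N3O2S2

C13H15N3O2S2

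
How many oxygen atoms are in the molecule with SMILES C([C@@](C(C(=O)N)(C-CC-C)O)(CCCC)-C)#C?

The symbol for oxygen appears 2 times in the SMILES.

2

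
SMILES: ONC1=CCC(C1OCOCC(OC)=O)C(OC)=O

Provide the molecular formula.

C11H17NO7

Heavy atoms from the SMILES: 11 C, 1 N, 7 O.
Implicit hydrogens by atom environment:
  6 × O: no H
  3 × C: 2 H each → 6
  3 × C: 1 H each → 3
  3 × C: no H
  2 × C: 3 H each → 6
  1 × N: 1 H
  1 × O: 1 H
  Total hydrogens = 17.
Molecular formula: C11H17NO7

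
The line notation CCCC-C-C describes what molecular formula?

Heavy atoms from the SMILES: 6 C.
Implicit hydrogens by atom environment:
  4 × C: 2 H each → 8
  2 × C: 3 H each → 6
  Total hydrogens = 14.
Molecular formula: C6H14

C6H14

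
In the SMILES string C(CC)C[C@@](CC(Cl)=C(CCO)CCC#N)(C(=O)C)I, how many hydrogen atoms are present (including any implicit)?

23

Hydrogens are implicit in SMILES; fill each atom to its normal valence:
  8 × C: 2 H each → 16
  5 × C: no H
  2 × C: 3 H each → 6
  1 × Cl: no H
  1 × I: no H
  1 × N: no H
  1 × O: 1 H
  1 × O: no H
  Total hydrogens = 23.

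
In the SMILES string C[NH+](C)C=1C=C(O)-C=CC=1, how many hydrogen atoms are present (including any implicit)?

Hydrogens are implicit in SMILES; fill each atom to its normal valence:
  4 × C (aromatic): 1 H each → 4
  2 × C: 3 H each → 6
  2 × C (aromatic): no H
  1 × N (charge +1): 1 H
  1 × O: 1 H
  Total hydrogens = 12.

12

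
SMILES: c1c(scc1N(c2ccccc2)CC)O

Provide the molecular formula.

C12H13NOS

Heavy atoms from the SMILES: 12 C, 1 N, 1 O, 1 S.
Implicit hydrogens by atom environment:
  7 × C (aromatic): 1 H each → 7
  3 × C (aromatic): no H
  1 × C: 3 H
  1 × C: 2 H
  1 × N: no H
  1 × O: 1 H
  1 × S (aromatic): no H
  Total hydrogens = 13.
Molecular formula: C12H13NOS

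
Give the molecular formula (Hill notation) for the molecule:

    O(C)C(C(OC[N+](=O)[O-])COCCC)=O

C8H15NO6

Heavy atoms from the SMILES: 8 C, 1 N, 6 O.
Implicit hydrogens by atom environment:
  5 × O: no H
  4 × C: 2 H each → 8
  2 × C: 3 H each → 6
  1 × C: 1 H
  1 × C: no H
  1 × N (charge +1): no H
  1 × O (charge -1): no H
  Total hydrogens = 15.
Molecular formula: C8H15NO6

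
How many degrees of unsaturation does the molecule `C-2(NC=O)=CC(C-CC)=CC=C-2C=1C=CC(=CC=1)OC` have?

9

Molecular formula from the SMILES: C17H19NO2.
DoU = (2C + 2 + N − H − X)/2 = (2·17 + 2 + 1 − 19 − 0)/2 = 18/2 = 9.
(Structurally: 2 ring(s) + 7 π bond(s) = 9.)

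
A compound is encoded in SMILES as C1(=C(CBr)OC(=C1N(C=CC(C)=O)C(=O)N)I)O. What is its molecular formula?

C10H10BrIN2O4

Heavy atoms from the SMILES: 1 Br, 10 C, 1 I, 2 N, 4 O.
Implicit hydrogens by atom environment:
  4 × C (aromatic): no H
  2 × C: 1 H each → 2
  2 × C: no H
  2 × O: no H
  1 × Br: no H
  1 × C: 3 H
  1 × C: 2 H
  1 × I: no H
  1 × N: 2 H
  1 × N: no H
  1 × O: 1 H
  1 × O (aromatic): no H
  Total hydrogens = 10.
Molecular formula: C10H10BrIN2O4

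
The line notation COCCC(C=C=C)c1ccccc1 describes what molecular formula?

C13H16O

Heavy atoms from the SMILES: 13 C, 1 O.
Implicit hydrogens by atom environment:
  5 × C (aromatic): 1 H each → 5
  3 × C: 2 H each → 6
  2 × C: 1 H each → 2
  1 × C: 3 H
  1 × C: no H
  1 × C (aromatic): no H
  1 × O: no H
  Total hydrogens = 16.
Molecular formula: C13H16O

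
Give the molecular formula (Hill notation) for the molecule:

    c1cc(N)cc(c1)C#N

Heavy atoms from the SMILES: 7 C, 2 N.
Implicit hydrogens by atom environment:
  4 × C (aromatic): 1 H each → 4
  2 × C (aromatic): no H
  1 × C: no H
  1 × N: 2 H
  1 × N: no H
  Total hydrogens = 6.
Molecular formula: C7H6N2

C7H6N2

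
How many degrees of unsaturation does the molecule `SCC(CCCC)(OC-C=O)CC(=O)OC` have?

2

Molecular formula from the SMILES: C11H20O4S.
DoU = (2C + 2 + N − H − X)/2 = (2·11 + 2 + 0 − 20 − 0)/2 = 4/2 = 2.
(Structurally: 0 ring(s) + 2 π bond(s) = 2.)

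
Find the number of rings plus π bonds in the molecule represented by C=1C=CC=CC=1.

4

Molecular formula from the SMILES: C6H6.
DoU = (2C + 2 + N − H − X)/2 = (2·6 + 2 + 0 − 6 − 0)/2 = 8/2 = 4.
(Structurally: 1 ring(s) + 3 π bond(s) = 4.)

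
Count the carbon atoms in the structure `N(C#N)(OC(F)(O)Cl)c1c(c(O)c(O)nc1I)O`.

7

The symbol for carbon appears 7 times in the SMILES. Lowercase c denotes aromatic carbon and counts toward C.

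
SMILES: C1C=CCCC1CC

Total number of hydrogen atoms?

14

Hydrogens are implicit in SMILES; fill each atom to its normal valence:
  4 × C: 2 H each → 8
  3 × C: 1 H each → 3
  1 × C: 3 H
  Total hydrogens = 14.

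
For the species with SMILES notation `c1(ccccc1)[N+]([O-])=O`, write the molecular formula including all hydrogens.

C6H5NO2

Heavy atoms from the SMILES: 6 C, 1 N, 2 O.
Implicit hydrogens by atom environment:
  5 × C (aromatic): 1 H each → 5
  1 × C (aromatic): no H
  1 × N (charge +1): no H
  1 × O: no H
  1 × O (charge -1): no H
  Total hydrogens = 5.
Molecular formula: C6H5NO2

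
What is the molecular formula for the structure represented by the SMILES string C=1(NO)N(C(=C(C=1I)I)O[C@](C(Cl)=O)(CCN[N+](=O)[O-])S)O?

C8H9ClI2N4O6S

Heavy atoms from the SMILES: 8 C, 1 Cl, 2 I, 4 N, 6 O, 1 S.
Implicit hydrogens by atom environment:
  4 × C (aromatic): no H
  3 × O: no H
  2 × C: 2 H each → 4
  2 × C: no H
  2 × I: no H
  2 × N: 1 H each → 2
  2 × O: 1 H each → 2
  1 × Cl: no H
  1 × N (aromatic): no H
  1 × N (charge +1): no H
  1 × O (charge -1): no H
  1 × S: 1 H
  Total hydrogens = 9.
Molecular formula: C8H9ClI2N4O6S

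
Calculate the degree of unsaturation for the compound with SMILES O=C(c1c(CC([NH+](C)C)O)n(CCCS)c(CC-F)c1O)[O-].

4

Molecular formula from the SMILES: C14H23FN2O4S.
DoU = (2C + 2 + N − H − X)/2 = (2·14 + 2 + 2 − 23 − 1)/2 = 8/2 = 4.
(Structurally: 1 ring(s) + 3 π bond(s) = 4.)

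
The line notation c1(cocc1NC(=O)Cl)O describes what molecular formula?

C5H4ClNO3

Heavy atoms from the SMILES: 5 C, 1 Cl, 1 N, 3 O.
Implicit hydrogens by atom environment:
  2 × C (aromatic): 1 H each → 2
  2 × C (aromatic): no H
  1 × C: no H
  1 × Cl: no H
  1 × N: 1 H
  1 × O: 1 H
  1 × O (aromatic): no H
  1 × O: no H
  Total hydrogens = 4.
Molecular formula: C5H4ClNO3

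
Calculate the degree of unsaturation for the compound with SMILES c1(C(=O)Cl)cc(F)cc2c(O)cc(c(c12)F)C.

Molecular formula from the SMILES: C12H7ClF2O2.
DoU = (2C + 2 + N − H − X)/2 = (2·12 + 2 + 0 − 7 − 3)/2 = 16/2 = 8.
(Structurally: 2 ring(s) + 6 π bond(s) = 8.)

8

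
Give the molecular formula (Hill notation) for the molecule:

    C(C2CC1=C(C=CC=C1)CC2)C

Heavy atoms from the SMILES: 12 C.
Implicit hydrogens by atom environment:
  4 × C: 2 H each → 8
  4 × C (aromatic): 1 H each → 4
  2 × C (aromatic): no H
  1 × C: 3 H
  1 × C: 1 H
  Total hydrogens = 16.
Molecular formula: C12H16

C12H16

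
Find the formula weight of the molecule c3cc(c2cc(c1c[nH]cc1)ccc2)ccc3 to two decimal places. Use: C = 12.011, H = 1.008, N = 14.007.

219.29

Molecular formula: C16H13N.
M = 16×12.011 + 13×1.008 + 1×14.007 = 219.29 g/mol.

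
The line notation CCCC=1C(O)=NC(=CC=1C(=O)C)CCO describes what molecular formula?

C12H17NO3

Heavy atoms from the SMILES: 12 C, 1 N, 3 O.
Implicit hydrogens by atom environment:
  4 × C: 2 H each → 8
  4 × C (aromatic): no H
  2 × C: 3 H each → 6
  2 × O: 1 H each → 2
  1 × C (aromatic): 1 H
  1 × C: no H
  1 × N (aromatic): no H
  1 × O: no H
  Total hydrogens = 17.
Molecular formula: C12H17NO3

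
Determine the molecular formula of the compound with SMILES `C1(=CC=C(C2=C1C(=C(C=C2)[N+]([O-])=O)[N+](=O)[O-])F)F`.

Heavy atoms from the SMILES: 10 C, 2 F, 2 N, 4 O.
Implicit hydrogens by atom environment:
  6 × C (aromatic): no H
  4 × C (aromatic): 1 H each → 4
  2 × F: no H
  2 × N (charge +1): no H
  2 × O: no H
  2 × O (charge -1): no H
  Total hydrogens = 4.
Molecular formula: C10H4F2N2O4

C10H4F2N2O4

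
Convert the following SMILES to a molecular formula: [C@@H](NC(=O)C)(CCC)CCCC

Heavy atoms from the SMILES: 10 C, 1 N, 1 O.
Implicit hydrogens by atom environment:
  5 × C: 2 H each → 10
  3 × C: 3 H each → 9
  1 × C: 1 H
  1 × C: no H
  1 × N: 1 H
  1 × O: no H
  Total hydrogens = 21.
Molecular formula: C10H21NO

C10H21NO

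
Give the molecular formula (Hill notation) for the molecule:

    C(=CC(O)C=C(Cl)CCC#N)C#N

C9H9ClN2O

Heavy atoms from the SMILES: 9 C, 1 Cl, 2 N, 1 O.
Implicit hydrogens by atom environment:
  4 × C: 1 H each → 4
  3 × C: no H
  2 × C: 2 H each → 4
  2 × N: no H
  1 × Cl: no H
  1 × O: 1 H
  Total hydrogens = 9.
Molecular formula: C9H9ClN2O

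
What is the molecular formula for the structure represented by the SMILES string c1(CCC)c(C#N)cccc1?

C10H11N

Heavy atoms from the SMILES: 10 C, 1 N.
Implicit hydrogens by atom environment:
  4 × C (aromatic): 1 H each → 4
  2 × C: 2 H each → 4
  2 × C (aromatic): no H
  1 × C: 3 H
  1 × C: no H
  1 × N: no H
  Total hydrogens = 11.
Molecular formula: C10H11N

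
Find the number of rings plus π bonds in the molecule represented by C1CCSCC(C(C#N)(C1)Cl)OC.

Molecular formula from the SMILES: C9H14ClNOS.
DoU = (2C + 2 + N − H − X)/2 = (2·9 + 2 + 1 − 14 − 1)/2 = 6/2 = 3.
(Structurally: 1 ring(s) + 2 π bond(s) = 3.)

3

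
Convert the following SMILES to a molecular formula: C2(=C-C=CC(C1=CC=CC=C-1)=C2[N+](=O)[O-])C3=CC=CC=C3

Heavy atoms from the SMILES: 18 C, 1 N, 2 O.
Implicit hydrogens by atom environment:
  13 × C (aromatic): 1 H each → 13
  5 × C (aromatic): no H
  1 × N (charge +1): no H
  1 × O: no H
  1 × O (charge -1): no H
  Total hydrogens = 13.
Molecular formula: C18H13NO2

C18H13NO2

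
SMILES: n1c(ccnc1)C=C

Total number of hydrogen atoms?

Hydrogens are implicit in SMILES; fill each atom to its normal valence:
  3 × C (aromatic): 1 H each → 3
  2 × N (aromatic): no H
  1 × C: 2 H
  1 × C: 1 H
  1 × C (aromatic): no H
  Total hydrogens = 6.

6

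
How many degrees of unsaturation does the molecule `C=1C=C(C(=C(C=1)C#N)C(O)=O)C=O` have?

8

Molecular formula from the SMILES: C9H5NO3.
DoU = (2C + 2 + N − H − X)/2 = (2·9 + 2 + 1 − 5 − 0)/2 = 16/2 = 8.
(Structurally: 1 ring(s) + 7 π bond(s) = 8.)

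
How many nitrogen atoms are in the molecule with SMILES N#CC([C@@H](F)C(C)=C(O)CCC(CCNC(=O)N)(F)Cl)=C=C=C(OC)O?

The symbol for nitrogen appears 3 times in the SMILES.

3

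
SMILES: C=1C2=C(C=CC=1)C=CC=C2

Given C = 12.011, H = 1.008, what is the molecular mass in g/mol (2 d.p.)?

Molecular formula: C10H8.
M = 10×12.011 + 8×1.008 = 128.17 g/mol.

128.17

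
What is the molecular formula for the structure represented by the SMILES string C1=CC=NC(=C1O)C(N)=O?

C6H6N2O2

Heavy atoms from the SMILES: 6 C, 2 N, 2 O.
Implicit hydrogens by atom environment:
  3 × C (aromatic): 1 H each → 3
  2 × C (aromatic): no H
  1 × C: no H
  1 × N: 2 H
  1 × N (aromatic): no H
  1 × O: 1 H
  1 × O: no H
  Total hydrogens = 6.
Molecular formula: C6H6N2O2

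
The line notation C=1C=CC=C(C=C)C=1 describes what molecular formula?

Heavy atoms from the SMILES: 8 C.
Implicit hydrogens by atom environment:
  5 × C (aromatic): 1 H each → 5
  1 × C: 2 H
  1 × C: 1 H
  1 × C (aromatic): no H
  Total hydrogens = 8.
Molecular formula: C8H8

C8H8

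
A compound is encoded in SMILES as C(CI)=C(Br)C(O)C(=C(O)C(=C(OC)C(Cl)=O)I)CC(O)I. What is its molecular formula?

Heavy atoms from the SMILES: 1 Br, 12 C, 1 Cl, 3 I, 5 O.
Implicit hydrogens by atom environment:
  6 × C: no H
  3 × C: 1 H each → 3
  3 × I: no H
  3 × O: 1 H each → 3
  2 × C: 2 H each → 4
  2 × O: no H
  1 × Br: no H
  1 × C: 3 H
  1 × Cl: no H
  Total hydrogens = 13.
Molecular formula: C12H13BrClI3O5

C12H13BrClI3O5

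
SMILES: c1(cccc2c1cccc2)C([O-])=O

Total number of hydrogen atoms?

Hydrogens are implicit in SMILES; fill each atom to its normal valence:
  7 × C (aromatic): 1 H each → 7
  3 × C (aromatic): no H
  1 × C: no H
  1 × O: no H
  1 × O (charge -1): no H
  Total hydrogens = 7.

7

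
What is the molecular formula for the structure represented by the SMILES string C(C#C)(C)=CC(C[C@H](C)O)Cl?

Heavy atoms from the SMILES: 9 C, 1 Cl, 1 O.
Implicit hydrogens by atom environment:
  4 × C: 1 H each → 4
  2 × C: 3 H each → 6
  2 × C: no H
  1 × C: 2 H
  1 × Cl: no H
  1 × O: 1 H
  Total hydrogens = 13.
Molecular formula: C9H13ClO

C9H13ClO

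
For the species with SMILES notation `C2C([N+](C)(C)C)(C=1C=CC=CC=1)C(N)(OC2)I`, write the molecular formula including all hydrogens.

C13H20IN2O+

Heavy atoms from the SMILES: 13 C, 1 I, 2 N, 1 O.
Implicit hydrogens by atom environment:
  5 × C (aromatic): 1 H each → 5
  3 × C: 3 H each → 9
  2 × C: 2 H each → 4
  2 × C: no H
  1 × C (aromatic): no H
  1 × I: no H
  1 × N: 2 H
  1 × N (charge +1): no H
  1 × O: no H
  Total hydrogens = 20.
Net charge +1.
Molecular formula: C13H20IN2O+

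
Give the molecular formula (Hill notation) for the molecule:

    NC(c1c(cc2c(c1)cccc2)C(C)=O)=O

Heavy atoms from the SMILES: 13 C, 1 N, 2 O.
Implicit hydrogens by atom environment:
  6 × C (aromatic): 1 H each → 6
  4 × C (aromatic): no H
  2 × C: no H
  2 × O: no H
  1 × C: 3 H
  1 × N: 2 H
  Total hydrogens = 11.
Molecular formula: C13H11NO2

C13H11NO2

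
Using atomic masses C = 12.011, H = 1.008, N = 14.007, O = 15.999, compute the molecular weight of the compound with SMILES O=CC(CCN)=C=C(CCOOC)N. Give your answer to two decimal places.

Molecular formula: C9H16N2O3.
M = 9×12.011 + 16×1.008 + 2×14.007 + 3×15.999 = 200.24 g/mol.

200.24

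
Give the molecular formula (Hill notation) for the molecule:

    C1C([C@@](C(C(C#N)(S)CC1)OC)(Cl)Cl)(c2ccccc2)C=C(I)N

C17H19Cl2IN2OS

Heavy atoms from the SMILES: 17 C, 2 Cl, 1 I, 2 N, 1 O, 1 S.
Implicit hydrogens by atom environment:
  5 × C (aromatic): 1 H each → 5
  5 × C: no H
  3 × C: 2 H each → 6
  2 × C: 1 H each → 2
  2 × Cl: no H
  1 × C: 3 H
  1 × C (aromatic): no H
  1 × I: no H
  1 × N: 2 H
  1 × N: no H
  1 × O: no H
  1 × S: 1 H
  Total hydrogens = 19.
Molecular formula: C17H19Cl2IN2OS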